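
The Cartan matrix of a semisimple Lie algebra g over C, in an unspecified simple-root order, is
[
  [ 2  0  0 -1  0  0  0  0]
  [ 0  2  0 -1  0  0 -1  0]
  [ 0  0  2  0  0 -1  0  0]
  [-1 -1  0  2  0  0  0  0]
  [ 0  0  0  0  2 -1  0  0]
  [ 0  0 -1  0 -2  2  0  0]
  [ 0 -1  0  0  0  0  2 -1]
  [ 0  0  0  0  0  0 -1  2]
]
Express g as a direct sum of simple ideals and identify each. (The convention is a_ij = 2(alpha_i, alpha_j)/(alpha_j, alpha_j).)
The diagram associated to this matrix has two connected components: the simple roots {alpha_1, alpha_2, alpha_4, alpha_7, alpha_8} form a chain of 5 nodes with single edges (A_5), and {alpha_3, alpha_5, alpha_6} form a chain of 3 nodes with a double edge at one end; the terminal node there is the unique short simple root (B_3). A semisimple Lie algebra decomposes uniquely as the direct sum of simple ideals, one per connected component of its Dynkin diagram, so g ≅ A_5 ⊕ B_3 (dimension 35 + 21 = 56).

A_5 (sl(6)) + B_3 (so(7))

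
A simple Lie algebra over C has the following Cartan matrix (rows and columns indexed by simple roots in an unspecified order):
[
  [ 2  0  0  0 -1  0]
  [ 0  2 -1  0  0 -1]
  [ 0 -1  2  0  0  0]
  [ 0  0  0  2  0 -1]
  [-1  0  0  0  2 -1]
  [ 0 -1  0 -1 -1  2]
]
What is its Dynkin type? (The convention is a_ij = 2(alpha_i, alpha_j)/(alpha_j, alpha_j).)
The matrix has rank 6 with 2's on the diagonal. Reading the off-diagonal entries as Dynkin edges (a single edge where a_ij = a_ji = -1; a double or triple edge where a_ij * a_ji = 2 or 3), the diagram is a chain of 5 nodes with one extra node attached to the third node from one end (E_6). One simple-root ordering that puts it in standard form is (alpha_1, alpha_4, alpha_5, alpha_6, alpha_2, alpha_3). So the algebra is type E_6.

E_6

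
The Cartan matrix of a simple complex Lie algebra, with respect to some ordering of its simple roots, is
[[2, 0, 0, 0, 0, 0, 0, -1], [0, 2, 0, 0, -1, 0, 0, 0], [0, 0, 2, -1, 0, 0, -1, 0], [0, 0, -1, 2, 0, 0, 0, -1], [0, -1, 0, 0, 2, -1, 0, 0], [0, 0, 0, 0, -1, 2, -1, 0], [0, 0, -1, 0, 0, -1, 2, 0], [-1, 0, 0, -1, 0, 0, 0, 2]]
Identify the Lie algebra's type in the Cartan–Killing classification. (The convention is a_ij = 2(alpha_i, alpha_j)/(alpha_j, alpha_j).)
The matrix has rank 8 with 2's on the diagonal. Reading the off-diagonal entries as Dynkin edges (a single edge where a_ij = a_ji = -1; a double or triple edge where a_ij * a_ji = 2 or 3), the diagram is a chain of 8 nodes with single edges (A_8). One simple-root ordering that puts it in standard form is (alpha_2, alpha_5, alpha_6, alpha_7, alpha_3, alpha_4, alpha_8, alpha_1). So the algebra is type A_8, i.e. sl(9).

A_8 (sl(9))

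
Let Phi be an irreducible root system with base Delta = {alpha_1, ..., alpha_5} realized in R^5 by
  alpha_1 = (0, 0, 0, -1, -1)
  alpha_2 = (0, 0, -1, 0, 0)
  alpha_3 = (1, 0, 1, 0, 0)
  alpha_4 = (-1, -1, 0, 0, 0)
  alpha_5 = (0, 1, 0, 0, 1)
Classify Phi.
B5

Compute the Cartan integers a_ij = 2(alpha_i, alpha_j)/(alpha_j, alpha_j); the resulting 5x5 Cartan matrix is
[[2, 0, 0, 0, -1], [0, 2, -1, 0, 0], [0, -2, 2, -1, 0], [0, 0, -1, 2, -1], [-1, 0, 0, -1, 2]].
The roots have two lengths (squared-length ratio 2:1); the short ones are alpha_{2}. The associated Dynkin diagram is a chain of 5 nodes with a double edge at one end; the terminal node there is the unique short simple root (B_5), so the type is B_5 (the algebra so(11)).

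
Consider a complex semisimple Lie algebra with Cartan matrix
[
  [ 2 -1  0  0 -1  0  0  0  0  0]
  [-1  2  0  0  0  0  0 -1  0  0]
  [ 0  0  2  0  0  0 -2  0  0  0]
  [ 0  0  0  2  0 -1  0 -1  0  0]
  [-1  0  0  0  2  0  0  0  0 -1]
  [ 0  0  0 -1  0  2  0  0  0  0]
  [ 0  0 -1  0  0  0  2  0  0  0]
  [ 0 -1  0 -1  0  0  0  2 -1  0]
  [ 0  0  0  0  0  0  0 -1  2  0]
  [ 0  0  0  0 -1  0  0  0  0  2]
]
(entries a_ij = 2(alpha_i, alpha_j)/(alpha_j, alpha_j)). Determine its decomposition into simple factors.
B_2 ⊕ E_8

The diagram associated to this matrix has two connected components: the simple roots {alpha_3, alpha_7} form a chain of 2 nodes with a double edge at one end; the terminal node there is the unique short simple root (B_2), and {alpha_1, alpha_2, alpha_4, alpha_5, alpha_6, alpha_8, alpha_9, alpha_10} form a chain of 7 nodes with one extra node attached to the third node from one end (E_8). A semisimple Lie algebra decomposes uniquely as the direct sum of simple ideals, one per connected component of its Dynkin diagram, so g ≅ B_2 ⊕ E_8 (dimension 10 + 248 = 258).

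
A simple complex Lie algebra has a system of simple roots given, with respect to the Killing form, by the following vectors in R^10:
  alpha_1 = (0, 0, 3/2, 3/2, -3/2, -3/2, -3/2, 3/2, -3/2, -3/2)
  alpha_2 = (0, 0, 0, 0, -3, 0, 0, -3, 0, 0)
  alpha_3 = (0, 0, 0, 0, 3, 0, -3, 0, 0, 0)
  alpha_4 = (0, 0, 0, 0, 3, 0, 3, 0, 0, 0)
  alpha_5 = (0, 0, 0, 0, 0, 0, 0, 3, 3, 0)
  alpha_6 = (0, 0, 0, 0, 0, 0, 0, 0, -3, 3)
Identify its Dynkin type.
E_6

Compute the Cartan integers a_ij = 2(alpha_i, alpha_j)/(alpha_j, alpha_j); the resulting 6x6 Cartan matrix is
[[2, 0, 0, -1, 0, 0], [0, 2, -1, -1, -1, 0], [0, -1, 2, 0, 0, 0], [-1, -1, 0, 2, 0, 0], [0, -1, 0, 0, 2, -1], [0, 0, 0, 0, -1, 2]].
All simple roots have the same length, so the diagram is simply laced. The associated Dynkin diagram is a chain of 5 nodes with one extra node attached to the third node from one end (E_6), so the type is E_6.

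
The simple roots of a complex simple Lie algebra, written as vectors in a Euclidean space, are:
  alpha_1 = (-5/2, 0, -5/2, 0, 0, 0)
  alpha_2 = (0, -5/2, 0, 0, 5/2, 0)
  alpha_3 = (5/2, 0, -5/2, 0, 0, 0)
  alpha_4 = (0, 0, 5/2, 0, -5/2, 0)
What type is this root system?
Compute the Cartan integers a_ij = 2(alpha_i, alpha_j)/(alpha_j, alpha_j); the resulting 4x4 Cartan matrix is
[[2, 0, 0, -1], [0, 2, 0, -1], [0, 0, 2, -1], [-1, -1, -1, 2]].
All simple roots have the same length, so the diagram is simply laced. The associated Dynkin diagram is a chain of 2 nodes with a fork of two nodes at one end (D_4), so the type is D_4 (the algebra so(8)).

D_4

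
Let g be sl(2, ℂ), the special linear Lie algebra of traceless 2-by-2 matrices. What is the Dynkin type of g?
type A_1

This is sl(2), which has dimension 2^2 - 1 = 3 and rank 2 - 1 = 1 (a Cartan subalgebra is the diagonal traceless matrices). In the classification of classical Lie algebras, the special linear algebra sl(n+1) has type A_n; here n = 1, so the Dynkin diagram is a chain of 1 nodes with single edges (A_1). Hence the type is A_1.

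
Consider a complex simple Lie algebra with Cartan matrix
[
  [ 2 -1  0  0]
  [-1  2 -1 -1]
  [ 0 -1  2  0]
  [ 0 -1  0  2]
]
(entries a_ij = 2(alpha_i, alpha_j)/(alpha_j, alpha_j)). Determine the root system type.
type D_4

The matrix has rank 4 with 2's on the diagonal. Reading the off-diagonal entries as Dynkin edges (a single edge where a_ij = a_ji = -1; a double or triple edge where a_ij * a_ji = 2 or 3), the diagram is a chain of 2 nodes with a fork of two nodes at one end (D_4). One simple-root ordering that puts it in standard form is (alpha_1, alpha_2, alpha_3, alpha_4). So the algebra is type D_4, i.e. so(8).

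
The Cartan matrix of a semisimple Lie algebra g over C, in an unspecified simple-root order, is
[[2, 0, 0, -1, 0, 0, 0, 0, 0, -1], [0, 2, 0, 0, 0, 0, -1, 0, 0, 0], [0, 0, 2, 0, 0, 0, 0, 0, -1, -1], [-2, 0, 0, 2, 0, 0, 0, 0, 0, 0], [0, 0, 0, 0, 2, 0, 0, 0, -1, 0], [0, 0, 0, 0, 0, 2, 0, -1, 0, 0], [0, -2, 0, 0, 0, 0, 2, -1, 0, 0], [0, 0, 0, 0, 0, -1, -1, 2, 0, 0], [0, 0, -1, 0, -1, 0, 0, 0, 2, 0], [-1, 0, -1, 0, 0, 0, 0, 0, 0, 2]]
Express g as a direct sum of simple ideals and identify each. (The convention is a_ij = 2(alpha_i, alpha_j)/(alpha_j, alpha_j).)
The diagram associated to this matrix has two connected components: the simple roots {alpha_2, alpha_6, alpha_7, alpha_8} form a chain of 4 nodes with a double edge at one end; the terminal node there is the unique short simple root (B_4), and {alpha_1, alpha_3, alpha_4, alpha_5, alpha_9, alpha_10} form a chain of 6 nodes with a double edge at one end; the terminal node there is the unique long simple root (C_6). A semisimple Lie algebra decomposes uniquely as the direct sum of simple ideals, one per connected component of its Dynkin diagram, so g ≅ B_4 ⊕ C_6 (dimension 36 + 78 = 114).

B_4 (so(9)) + C_6 (sp(12))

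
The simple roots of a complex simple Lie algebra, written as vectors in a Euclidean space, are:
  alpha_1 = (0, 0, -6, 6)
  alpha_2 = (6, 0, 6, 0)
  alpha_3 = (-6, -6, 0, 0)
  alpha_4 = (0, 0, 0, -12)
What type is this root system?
Compute the Cartan integers a_ij = 2(alpha_i, alpha_j)/(alpha_j, alpha_j); the resulting 4x4 Cartan matrix is
[[2, -1, 0, -1], [-1, 2, -1, 0], [0, -1, 2, 0], [-2, 0, 0, 2]].
The roots have two lengths (squared-length ratio 2:1); the short ones are alpha_{1,2,3}. The associated Dynkin diagram is a chain of 4 nodes with a double edge at one end; the terminal node there is the unique long simple root (C_4), so the type is C_4 (the algebra sp(8)).

C_4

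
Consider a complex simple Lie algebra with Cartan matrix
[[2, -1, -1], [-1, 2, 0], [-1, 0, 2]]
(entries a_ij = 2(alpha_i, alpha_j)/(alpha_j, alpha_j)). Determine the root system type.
The matrix has rank 3 with 2's on the diagonal. Reading the off-diagonal entries as Dynkin edges (a single edge where a_ij = a_ji = -1; a double or triple edge where a_ij * a_ji = 2 or 3), the diagram is a chain of 3 nodes with single edges (A_3). One simple-root ordering that puts it in standard form is (alpha_2, alpha_1, alpha_3). So the algebra is type A_3, i.e. sl(4).

A3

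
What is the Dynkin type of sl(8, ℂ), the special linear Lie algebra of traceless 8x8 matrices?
This is sl(8), which has dimension 8^2 - 1 = 63 and rank 8 - 1 = 7 (a Cartan subalgebra is the diagonal traceless matrices). In the classification of classical Lie algebras, the special linear algebra sl(n+1) has type A_n; here n = 7, so the Dynkin diagram is a chain of 7 nodes with single edges (A_7). Hence the type is A_7.

A_7 (sl(8))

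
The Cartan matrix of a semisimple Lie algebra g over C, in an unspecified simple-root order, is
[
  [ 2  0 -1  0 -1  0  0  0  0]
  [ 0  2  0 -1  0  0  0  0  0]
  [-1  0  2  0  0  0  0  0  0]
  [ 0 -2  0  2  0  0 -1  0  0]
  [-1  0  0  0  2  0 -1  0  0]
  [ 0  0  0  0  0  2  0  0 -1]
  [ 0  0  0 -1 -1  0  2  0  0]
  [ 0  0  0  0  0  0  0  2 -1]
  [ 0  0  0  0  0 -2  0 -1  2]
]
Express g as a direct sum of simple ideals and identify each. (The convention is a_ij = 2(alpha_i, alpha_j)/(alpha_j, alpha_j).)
B_3 (so(7)) ⊕ B_6 (so(13))

The diagram associated to this matrix has two connected components: the simple roots {alpha_6, alpha_8, alpha_9} form a chain of 3 nodes with a double edge at one end; the terminal node there is the unique short simple root (B_3), and {alpha_1, alpha_2, alpha_3, alpha_4, alpha_5, alpha_7} form a chain of 6 nodes with a double edge at one end; the terminal node there is the unique short simple root (B_6). A semisimple Lie algebra decomposes uniquely as the direct sum of simple ideals, one per connected component of its Dynkin diagram, so g ≅ B_3 ⊕ B_6 (dimension 21 + 78 = 99).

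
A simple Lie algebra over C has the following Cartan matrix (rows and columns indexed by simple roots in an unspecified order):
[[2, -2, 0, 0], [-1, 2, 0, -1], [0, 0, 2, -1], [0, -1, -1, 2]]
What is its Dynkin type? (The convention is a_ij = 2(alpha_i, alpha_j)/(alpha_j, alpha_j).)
type C_4

The matrix has rank 4 with 2's on the diagonal. Reading the off-diagonal entries as Dynkin edges (a single edge where a_ij = a_ji = -1; a double or triple edge where a_ij * a_ji = 2 or 3), the diagram is a chain of 4 nodes with a double edge at one end; the terminal node there is the unique long simple root (C_4). One simple-root ordering that puts it in standard form is (alpha_3, alpha_4, alpha_2, alpha_1). So the algebra is type C_4, i.e. sp(8).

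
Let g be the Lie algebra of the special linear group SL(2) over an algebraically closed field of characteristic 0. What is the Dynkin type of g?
A_1 (sl(2))

This is sl(2), which has dimension 2^2 - 1 = 3 and rank 2 - 1 = 1 (a Cartan subalgebra is the diagonal traceless matrices). In the classification of classical Lie algebras, the special linear algebra sl(n+1) has type A_n; here n = 1, so the Dynkin diagram is a chain of 1 nodes with single edges (A_1). Hence the type is A_1.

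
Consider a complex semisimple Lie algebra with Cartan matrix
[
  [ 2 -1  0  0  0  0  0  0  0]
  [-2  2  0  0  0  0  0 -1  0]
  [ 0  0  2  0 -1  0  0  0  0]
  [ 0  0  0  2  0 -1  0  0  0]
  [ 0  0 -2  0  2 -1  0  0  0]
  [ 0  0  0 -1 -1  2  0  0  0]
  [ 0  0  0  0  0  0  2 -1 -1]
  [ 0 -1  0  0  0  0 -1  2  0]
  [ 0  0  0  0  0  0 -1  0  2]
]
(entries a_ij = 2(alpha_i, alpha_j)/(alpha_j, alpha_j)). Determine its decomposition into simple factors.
B_4 + B_5

The diagram associated to this matrix has two connected components: the simple roots {alpha_3, alpha_4, alpha_5, alpha_6} form a chain of 4 nodes with a double edge at one end; the terminal node there is the unique short simple root (B_4), and {alpha_1, alpha_2, alpha_7, alpha_8, alpha_9} form a chain of 5 nodes with a double edge at one end; the terminal node there is the unique short simple root (B_5). A semisimple Lie algebra decomposes uniquely as the direct sum of simple ideals, one per connected component of its Dynkin diagram, so g ≅ B_4 ⊕ B_5 (dimension 36 + 55 = 91).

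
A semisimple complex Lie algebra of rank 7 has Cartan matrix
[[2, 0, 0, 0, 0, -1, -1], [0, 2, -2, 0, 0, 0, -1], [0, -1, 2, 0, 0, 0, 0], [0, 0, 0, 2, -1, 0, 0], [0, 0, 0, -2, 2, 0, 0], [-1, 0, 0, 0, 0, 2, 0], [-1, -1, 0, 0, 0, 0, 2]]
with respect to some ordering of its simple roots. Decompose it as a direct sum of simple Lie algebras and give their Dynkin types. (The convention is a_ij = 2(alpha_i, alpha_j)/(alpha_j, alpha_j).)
B2 + B5

The diagram associated to this matrix has two connected components: the simple roots {alpha_4, alpha_5} form a chain of 2 nodes with a double edge at one end; the terminal node there is the unique short simple root (B_2), and {alpha_1, alpha_2, alpha_3, alpha_6, alpha_7} form a chain of 5 nodes with a double edge at one end; the terminal node there is the unique short simple root (B_5). A semisimple Lie algebra decomposes uniquely as the direct sum of simple ideals, one per connected component of its Dynkin diagram, so g ≅ B_2 ⊕ B_5 (dimension 10 + 55 = 65).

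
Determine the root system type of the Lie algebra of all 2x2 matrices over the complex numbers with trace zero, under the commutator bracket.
A_1

This is sl(2), which has dimension 2^2 - 1 = 3 and rank 2 - 1 = 1 (a Cartan subalgebra is the diagonal traceless matrices). In the classification of classical Lie algebras, the special linear algebra sl(n+1) has type A_n; here n = 1, so the Dynkin diagram is a chain of 1 nodes with single edges (A_1). Hence the type is A_1.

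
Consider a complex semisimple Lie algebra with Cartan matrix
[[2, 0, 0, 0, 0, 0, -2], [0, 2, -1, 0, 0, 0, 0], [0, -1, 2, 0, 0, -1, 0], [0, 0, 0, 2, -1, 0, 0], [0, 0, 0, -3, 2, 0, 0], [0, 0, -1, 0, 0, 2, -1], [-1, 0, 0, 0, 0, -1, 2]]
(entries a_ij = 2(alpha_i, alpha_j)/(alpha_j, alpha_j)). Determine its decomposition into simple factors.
The diagram associated to this matrix has two connected components: the simple roots {alpha_1, alpha_2, alpha_3, alpha_6, alpha_7} form a chain of 5 nodes with a double edge at one end; the terminal node there is the unique long simple root (C_5), and {alpha_4, alpha_5} form two nodes joined by a triple edge (G_2). A semisimple Lie algebra decomposes uniquely as the direct sum of simple ideals, one per connected component of its Dynkin diagram, so g ≅ C_5 ⊕ G_2 (dimension 55 + 14 = 69).

C_5 (sp(10)) + G_2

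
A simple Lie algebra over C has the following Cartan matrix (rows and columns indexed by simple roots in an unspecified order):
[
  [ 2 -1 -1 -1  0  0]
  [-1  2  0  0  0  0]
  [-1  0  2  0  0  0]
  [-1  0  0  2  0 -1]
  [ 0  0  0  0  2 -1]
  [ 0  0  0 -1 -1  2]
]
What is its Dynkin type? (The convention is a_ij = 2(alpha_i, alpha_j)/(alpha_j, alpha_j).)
D_6

The matrix has rank 6 with 2's on the diagonal. Reading the off-diagonal entries as Dynkin edges (a single edge where a_ij = a_ji = -1; a double or triple edge where a_ij * a_ji = 2 or 3), the diagram is a chain of 4 nodes with a fork of two nodes at one end (D_6). One simple-root ordering that puts it in standard form is (alpha_5, alpha_6, alpha_4, alpha_1, alpha_3, alpha_2). So the algebra is type D_6, i.e. so(12).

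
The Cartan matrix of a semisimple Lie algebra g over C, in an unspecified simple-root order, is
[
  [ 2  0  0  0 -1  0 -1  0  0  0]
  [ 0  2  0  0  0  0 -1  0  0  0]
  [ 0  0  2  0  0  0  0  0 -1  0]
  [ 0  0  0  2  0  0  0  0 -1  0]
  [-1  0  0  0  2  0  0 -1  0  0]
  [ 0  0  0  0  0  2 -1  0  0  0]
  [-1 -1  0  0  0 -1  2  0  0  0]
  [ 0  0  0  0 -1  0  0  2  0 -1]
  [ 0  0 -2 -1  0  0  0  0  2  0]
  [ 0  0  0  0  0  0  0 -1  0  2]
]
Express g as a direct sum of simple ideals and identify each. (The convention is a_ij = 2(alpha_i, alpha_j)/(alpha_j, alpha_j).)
B3 ⊕ D7

The diagram associated to this matrix has two connected components: the simple roots {alpha_3, alpha_4, alpha_9} form a chain of 3 nodes with a double edge at one end; the terminal node there is the unique short simple root (B_3), and {alpha_1, alpha_2, alpha_5, alpha_6, alpha_7, alpha_8, alpha_10} form a chain of 5 nodes with a fork of two nodes at one end (D_7). A semisimple Lie algebra decomposes uniquely as the direct sum of simple ideals, one per connected component of its Dynkin diagram, so g ≅ B_3 ⊕ D_7 (dimension 21 + 91 = 112).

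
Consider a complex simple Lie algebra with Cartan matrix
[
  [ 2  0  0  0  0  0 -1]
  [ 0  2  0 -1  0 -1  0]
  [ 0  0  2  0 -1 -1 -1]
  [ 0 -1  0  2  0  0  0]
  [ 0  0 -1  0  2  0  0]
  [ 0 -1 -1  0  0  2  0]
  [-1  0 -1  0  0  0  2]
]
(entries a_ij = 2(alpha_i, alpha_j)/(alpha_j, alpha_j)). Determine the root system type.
E_7

The matrix has rank 7 with 2's on the diagonal. Reading the off-diagonal entries as Dynkin edges (a single edge where a_ij = a_ji = -1; a double or triple edge where a_ij * a_ji = 2 or 3), the diagram is a chain of 6 nodes with one extra node attached to the third node from one end (E_7). One simple-root ordering that puts it in standard form is (alpha_1, alpha_5, alpha_7, alpha_3, alpha_6, alpha_2, alpha_4). So the algebra is type E_7.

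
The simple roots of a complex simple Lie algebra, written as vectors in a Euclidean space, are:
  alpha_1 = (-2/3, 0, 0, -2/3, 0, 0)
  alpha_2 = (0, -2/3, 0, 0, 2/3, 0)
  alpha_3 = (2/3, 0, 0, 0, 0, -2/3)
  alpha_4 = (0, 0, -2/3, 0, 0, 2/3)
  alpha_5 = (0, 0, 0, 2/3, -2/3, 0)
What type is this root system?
A_5 (sl(6))

Compute the Cartan integers a_ij = 2(alpha_i, alpha_j)/(alpha_j, alpha_j); the resulting 5x5 Cartan matrix is
[[2, 0, -1, 0, -1], [0, 2, 0, 0, -1], [-1, 0, 2, -1, 0], [0, 0, -1, 2, 0], [-1, -1, 0, 0, 2]].
All simple roots have the same length, so the diagram is simply laced. The associated Dynkin diagram is a chain of 5 nodes with single edges (A_5), so the type is A_5 (the algebra sl(6)).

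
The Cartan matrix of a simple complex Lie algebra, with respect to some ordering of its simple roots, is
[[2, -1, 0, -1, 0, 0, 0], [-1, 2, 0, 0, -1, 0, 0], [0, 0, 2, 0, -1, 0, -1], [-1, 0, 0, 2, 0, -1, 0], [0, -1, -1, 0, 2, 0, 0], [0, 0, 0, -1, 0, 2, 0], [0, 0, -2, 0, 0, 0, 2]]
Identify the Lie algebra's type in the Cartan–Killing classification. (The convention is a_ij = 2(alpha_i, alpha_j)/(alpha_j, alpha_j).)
The matrix has rank 7 with 2's on the diagonal. Reading the off-diagonal entries as Dynkin edges (a single edge where a_ij = a_ji = -1; a double or triple edge where a_ij * a_ji = 2 or 3), the diagram is a chain of 7 nodes with a double edge at one end; the terminal node there is the unique long simple root (C_7). One simple-root ordering that puts it in standard form is (alpha_6, alpha_4, alpha_1, alpha_2, alpha_5, alpha_3, alpha_7). So the algebra is type C_7, i.e. sp(14).

C7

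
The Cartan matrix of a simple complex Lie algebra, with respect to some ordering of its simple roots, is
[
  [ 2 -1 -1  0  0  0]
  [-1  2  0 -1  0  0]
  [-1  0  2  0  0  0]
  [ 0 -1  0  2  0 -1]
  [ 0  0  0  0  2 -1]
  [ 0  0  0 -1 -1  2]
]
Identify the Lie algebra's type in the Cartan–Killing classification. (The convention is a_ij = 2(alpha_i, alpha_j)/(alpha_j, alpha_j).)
type A_6

The matrix has rank 6 with 2's on the diagonal. Reading the off-diagonal entries as Dynkin edges (a single edge where a_ij = a_ji = -1; a double or triple edge where a_ij * a_ji = 2 or 3), the diagram is a chain of 6 nodes with single edges (A_6). One simple-root ordering that puts it in standard form is (alpha_5, alpha_6, alpha_4, alpha_2, alpha_1, alpha_3). So the algebra is type A_6, i.e. sl(7).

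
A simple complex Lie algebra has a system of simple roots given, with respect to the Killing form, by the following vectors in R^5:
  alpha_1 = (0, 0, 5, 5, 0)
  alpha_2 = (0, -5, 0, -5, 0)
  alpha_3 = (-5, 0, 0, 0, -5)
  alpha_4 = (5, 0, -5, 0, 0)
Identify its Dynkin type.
Compute the Cartan integers a_ij = 2(alpha_i, alpha_j)/(alpha_j, alpha_j); the resulting 4x4 Cartan matrix is
[[2, -1, 0, -1], [-1, 2, 0, 0], [0, 0, 2, -1], [-1, 0, -1, 2]].
All simple roots have the same length, so the diagram is simply laced. The associated Dynkin diagram is a chain of 4 nodes with single edges (A_4), so the type is A_4 (the algebra sl(5)).

A_4 (sl(5))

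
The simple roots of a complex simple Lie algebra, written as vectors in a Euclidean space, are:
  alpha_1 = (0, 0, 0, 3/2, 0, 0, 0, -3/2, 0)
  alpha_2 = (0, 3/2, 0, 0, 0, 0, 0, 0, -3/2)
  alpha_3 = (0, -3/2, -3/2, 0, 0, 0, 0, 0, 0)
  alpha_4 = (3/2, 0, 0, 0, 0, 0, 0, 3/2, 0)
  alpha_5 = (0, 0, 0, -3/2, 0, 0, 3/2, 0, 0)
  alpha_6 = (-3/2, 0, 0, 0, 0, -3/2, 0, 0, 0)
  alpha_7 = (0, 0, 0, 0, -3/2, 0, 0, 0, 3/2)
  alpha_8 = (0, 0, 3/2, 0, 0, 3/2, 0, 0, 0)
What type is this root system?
A_8

Compute the Cartan integers a_ij = 2(alpha_i, alpha_j)/(alpha_j, alpha_j); the resulting 8x8 Cartan matrix is
[[2, 0, 0, -1, -1, 0, 0, 0], [0, 2, -1, 0, 0, 0, -1, 0], [0, -1, 2, 0, 0, 0, 0, -1], [-1, 0, 0, 2, 0, -1, 0, 0], [-1, 0, 0, 0, 2, 0, 0, 0], [0, 0, 0, -1, 0, 2, 0, -1], [0, -1, 0, 0, 0, 0, 2, 0], [0, 0, -1, 0, 0, -1, 0, 2]].
All simple roots have the same length, so the diagram is simply laced. The associated Dynkin diagram is a chain of 8 nodes with single edges (A_8), so the type is A_8 (the algebra sl(9)).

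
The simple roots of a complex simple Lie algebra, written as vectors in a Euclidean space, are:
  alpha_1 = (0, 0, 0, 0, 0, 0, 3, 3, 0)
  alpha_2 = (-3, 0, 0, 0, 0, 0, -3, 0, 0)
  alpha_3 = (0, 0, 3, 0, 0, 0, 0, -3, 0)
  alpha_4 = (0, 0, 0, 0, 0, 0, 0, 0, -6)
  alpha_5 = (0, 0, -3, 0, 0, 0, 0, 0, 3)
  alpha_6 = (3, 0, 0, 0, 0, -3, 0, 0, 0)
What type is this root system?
Compute the Cartan integers a_ij = 2(alpha_i, alpha_j)/(alpha_j, alpha_j); the resulting 6x6 Cartan matrix is
[[2, -1, -1, 0, 0, 0], [-1, 2, 0, 0, 0, -1], [-1, 0, 2, 0, -1, 0], [0, 0, 0, 2, -2, 0], [0, 0, -1, -1, 2, 0], [0, -1, 0, 0, 0, 2]].
The roots have two lengths (squared-length ratio 2:1); the short ones are alpha_{1,2,3,5,6}. The associated Dynkin diagram is a chain of 6 nodes with a double edge at one end; the terminal node there is the unique long simple root (C_6), so the type is C_6 (the algebra sp(12)).

C6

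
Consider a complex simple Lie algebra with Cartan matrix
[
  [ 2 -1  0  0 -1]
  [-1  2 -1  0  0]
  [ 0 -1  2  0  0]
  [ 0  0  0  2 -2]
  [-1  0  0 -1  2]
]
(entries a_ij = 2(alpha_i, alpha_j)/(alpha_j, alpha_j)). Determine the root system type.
The matrix has rank 5 with 2's on the diagonal. Reading the off-diagonal entries as Dynkin edges (a single edge where a_ij = a_ji = -1; a double or triple edge where a_ij * a_ji = 2 or 3), the diagram is a chain of 5 nodes with a double edge at one end; the terminal node there is the unique long simple root (C_5). One simple-root ordering that puts it in standard form is (alpha_3, alpha_2, alpha_1, alpha_5, alpha_4). So the algebra is type C_5, i.e. sp(10).

C5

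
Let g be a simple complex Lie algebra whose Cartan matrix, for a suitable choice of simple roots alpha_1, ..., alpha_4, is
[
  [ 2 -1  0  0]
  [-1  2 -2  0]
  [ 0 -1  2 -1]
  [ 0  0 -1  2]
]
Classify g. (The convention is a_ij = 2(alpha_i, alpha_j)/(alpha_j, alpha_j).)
The matrix has rank 4 with 2's on the diagonal. Reading the off-diagonal entries as Dynkin edges (a single edge where a_ij = a_ji = -1; a double or triple edge where a_ij * a_ji = 2 or 3), the diagram is a chain of 4 nodes with a double edge between the middle two (F_4). One simple-root ordering that puts it in standard form is (alpha_1, alpha_2, alpha_3, alpha_4). So the algebra is type F_4.

F_4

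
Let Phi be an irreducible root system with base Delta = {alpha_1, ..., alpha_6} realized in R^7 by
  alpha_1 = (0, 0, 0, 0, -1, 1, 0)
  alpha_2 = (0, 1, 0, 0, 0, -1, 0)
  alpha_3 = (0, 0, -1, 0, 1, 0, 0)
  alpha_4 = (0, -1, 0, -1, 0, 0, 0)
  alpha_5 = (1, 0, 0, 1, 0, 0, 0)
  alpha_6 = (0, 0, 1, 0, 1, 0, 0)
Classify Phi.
D6

Compute the Cartan integers a_ij = 2(alpha_i, alpha_j)/(alpha_j, alpha_j); the resulting 6x6 Cartan matrix is
[[2, -1, -1, 0, 0, -1], [-1, 2, 0, -1, 0, 0], [-1, 0, 2, 0, 0, 0], [0, -1, 0, 2, -1, 0], [0, 0, 0, -1, 2, 0], [-1, 0, 0, 0, 0, 2]].
All simple roots have the same length, so the diagram is simply laced. The associated Dynkin diagram is a chain of 4 nodes with a fork of two nodes at one end (D_6), so the type is D_6 (the algebra so(12)).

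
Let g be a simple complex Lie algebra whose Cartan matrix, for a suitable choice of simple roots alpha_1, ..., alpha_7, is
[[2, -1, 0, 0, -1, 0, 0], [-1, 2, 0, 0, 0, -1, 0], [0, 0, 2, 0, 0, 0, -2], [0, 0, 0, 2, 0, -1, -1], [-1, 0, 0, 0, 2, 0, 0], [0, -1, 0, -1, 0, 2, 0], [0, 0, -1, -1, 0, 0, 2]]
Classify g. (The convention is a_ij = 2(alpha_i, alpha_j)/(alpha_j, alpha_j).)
C_7 (sp(14))

The matrix has rank 7 with 2's on the diagonal. Reading the off-diagonal entries as Dynkin edges (a single edge where a_ij = a_ji = -1; a double or triple edge where a_ij * a_ji = 2 or 3), the diagram is a chain of 7 nodes with a double edge at one end; the terminal node there is the unique long simple root (C_7). One simple-root ordering that puts it in standard form is (alpha_5, alpha_1, alpha_2, alpha_6, alpha_4, alpha_7, alpha_3). So the algebra is type C_7, i.e. sp(14).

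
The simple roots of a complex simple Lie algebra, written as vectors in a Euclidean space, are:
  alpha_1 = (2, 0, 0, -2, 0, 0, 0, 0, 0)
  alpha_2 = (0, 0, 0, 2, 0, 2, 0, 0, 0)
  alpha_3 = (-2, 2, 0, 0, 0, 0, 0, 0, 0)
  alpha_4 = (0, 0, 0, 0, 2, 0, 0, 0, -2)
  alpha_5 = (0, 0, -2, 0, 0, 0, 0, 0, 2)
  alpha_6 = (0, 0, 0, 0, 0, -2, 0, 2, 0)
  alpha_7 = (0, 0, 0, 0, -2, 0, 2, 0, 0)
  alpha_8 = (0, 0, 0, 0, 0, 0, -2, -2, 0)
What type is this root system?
Compute the Cartan integers a_ij = 2(alpha_i, alpha_j)/(alpha_j, alpha_j); the resulting 8x8 Cartan matrix is
[[2, -1, -1, 0, 0, 0, 0, 0], [-1, 2, 0, 0, 0, -1, 0, 0], [-1, 0, 2, 0, 0, 0, 0, 0], [0, 0, 0, 2, -1, 0, -1, 0], [0, 0, 0, -1, 2, 0, 0, 0], [0, -1, 0, 0, 0, 2, 0, -1], [0, 0, 0, -1, 0, 0, 2, -1], [0, 0, 0, 0, 0, -1, -1, 2]].
All simple roots have the same length, so the diagram is simply laced. The associated Dynkin diagram is a chain of 8 nodes with single edges (A_8), so the type is A_8 (the algebra sl(9)).

A_8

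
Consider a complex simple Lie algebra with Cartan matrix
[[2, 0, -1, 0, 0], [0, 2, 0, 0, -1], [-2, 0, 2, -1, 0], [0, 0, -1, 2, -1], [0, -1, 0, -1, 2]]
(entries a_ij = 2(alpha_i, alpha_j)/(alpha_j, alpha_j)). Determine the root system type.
The matrix has rank 5 with 2's on the diagonal. Reading the off-diagonal entries as Dynkin edges (a single edge where a_ij = a_ji = -1; a double or triple edge where a_ij * a_ji = 2 or 3), the diagram is a chain of 5 nodes with a double edge at one end; the terminal node there is the unique short simple root (B_5). One simple-root ordering that puts it in standard form is (alpha_2, alpha_5, alpha_4, alpha_3, alpha_1). So the algebra is type B_5, i.e. so(11).

type B_5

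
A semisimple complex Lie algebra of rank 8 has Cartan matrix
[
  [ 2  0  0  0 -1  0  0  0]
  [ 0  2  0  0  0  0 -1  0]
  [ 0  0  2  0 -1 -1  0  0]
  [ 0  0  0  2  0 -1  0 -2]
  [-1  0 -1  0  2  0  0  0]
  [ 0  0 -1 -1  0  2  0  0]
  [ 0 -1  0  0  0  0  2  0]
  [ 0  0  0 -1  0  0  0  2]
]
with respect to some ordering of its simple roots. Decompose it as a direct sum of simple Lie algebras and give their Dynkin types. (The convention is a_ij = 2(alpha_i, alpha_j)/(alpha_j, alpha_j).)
A_2 (sl(3)) + B_6 (so(13))

The diagram associated to this matrix has two connected components: the simple roots {alpha_2, alpha_7} form a chain of 2 nodes with single edges (A_2), and {alpha_1, alpha_3, alpha_4, alpha_5, alpha_6, alpha_8} form a chain of 6 nodes with a double edge at one end; the terminal node there is the unique short simple root (B_6). A semisimple Lie algebra decomposes uniquely as the direct sum of simple ideals, one per connected component of its Dynkin diagram, so g ≅ A_2 ⊕ B_6 (dimension 8 + 78 = 86).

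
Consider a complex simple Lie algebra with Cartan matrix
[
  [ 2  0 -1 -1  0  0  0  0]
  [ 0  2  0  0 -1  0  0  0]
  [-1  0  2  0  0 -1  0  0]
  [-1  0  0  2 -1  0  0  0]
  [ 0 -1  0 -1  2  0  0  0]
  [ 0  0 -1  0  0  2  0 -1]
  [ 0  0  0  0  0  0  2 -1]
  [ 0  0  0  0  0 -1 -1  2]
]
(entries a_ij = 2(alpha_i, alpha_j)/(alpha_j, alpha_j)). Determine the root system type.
The matrix has rank 8 with 2's on the diagonal. Reading the off-diagonal entries as Dynkin edges (a single edge where a_ij = a_ji = -1; a double or triple edge where a_ij * a_ji = 2 or 3), the diagram is a chain of 8 nodes with single edges (A_8). One simple-root ordering that puts it in standard form is (alpha_7, alpha_8, alpha_6, alpha_3, alpha_1, alpha_4, alpha_5, alpha_2). So the algebra is type A_8, i.e. sl(9).

A_8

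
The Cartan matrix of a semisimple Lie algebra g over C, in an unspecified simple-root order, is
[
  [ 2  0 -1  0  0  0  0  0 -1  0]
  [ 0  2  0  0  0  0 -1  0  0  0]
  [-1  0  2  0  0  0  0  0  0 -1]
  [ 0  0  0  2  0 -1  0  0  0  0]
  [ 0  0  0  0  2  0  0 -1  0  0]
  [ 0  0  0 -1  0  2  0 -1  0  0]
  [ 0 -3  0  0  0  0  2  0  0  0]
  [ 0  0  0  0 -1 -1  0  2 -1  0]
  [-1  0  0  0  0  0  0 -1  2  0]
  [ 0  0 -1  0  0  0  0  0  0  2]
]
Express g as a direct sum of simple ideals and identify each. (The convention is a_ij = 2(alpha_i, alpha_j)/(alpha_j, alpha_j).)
type E_8 + type G_2

The diagram associated to this matrix has two connected components: the simple roots {alpha_1, alpha_3, alpha_4, alpha_5, alpha_6, alpha_8, alpha_9, alpha_10} form a chain of 7 nodes with one extra node attached to the third node from one end (E_8), and {alpha_2, alpha_7} form two nodes joined by a triple edge (G_2). A semisimple Lie algebra decomposes uniquely as the direct sum of simple ideals, one per connected component of its Dynkin diagram, so g ≅ E_8 ⊕ G_2 (dimension 248 + 14 = 262).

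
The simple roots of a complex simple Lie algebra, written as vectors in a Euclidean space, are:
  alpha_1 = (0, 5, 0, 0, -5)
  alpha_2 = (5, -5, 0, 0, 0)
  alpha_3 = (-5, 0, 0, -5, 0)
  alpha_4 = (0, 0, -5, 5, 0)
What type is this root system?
A_4

Compute the Cartan integers a_ij = 2(alpha_i, alpha_j)/(alpha_j, alpha_j); the resulting 4x4 Cartan matrix is
[[2, -1, 0, 0], [-1, 2, -1, 0], [0, -1, 2, -1], [0, 0, -1, 2]].
All simple roots have the same length, so the diagram is simply laced. The associated Dynkin diagram is a chain of 4 nodes with single edges (A_4), so the type is A_4 (the algebra sl(5)).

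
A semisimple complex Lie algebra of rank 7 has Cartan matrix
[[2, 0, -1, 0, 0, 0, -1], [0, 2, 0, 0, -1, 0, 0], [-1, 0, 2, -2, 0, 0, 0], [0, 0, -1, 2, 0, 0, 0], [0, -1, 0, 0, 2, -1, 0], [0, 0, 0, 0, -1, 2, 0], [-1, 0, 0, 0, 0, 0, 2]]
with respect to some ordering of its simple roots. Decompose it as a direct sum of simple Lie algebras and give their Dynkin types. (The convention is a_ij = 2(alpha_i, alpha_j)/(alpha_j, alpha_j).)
The diagram associated to this matrix has two connected components: the simple roots {alpha_2, alpha_5, alpha_6} form a chain of 3 nodes with single edges (A_3), and {alpha_1, alpha_3, alpha_4, alpha_7} form a chain of 4 nodes with a double edge at one end; the terminal node there is the unique short simple root (B_4). A semisimple Lie algebra decomposes uniquely as the direct sum of simple ideals, one per connected component of its Dynkin diagram, so g ≅ A_3 ⊕ B_4 (dimension 15 + 36 = 51).

A3 + B4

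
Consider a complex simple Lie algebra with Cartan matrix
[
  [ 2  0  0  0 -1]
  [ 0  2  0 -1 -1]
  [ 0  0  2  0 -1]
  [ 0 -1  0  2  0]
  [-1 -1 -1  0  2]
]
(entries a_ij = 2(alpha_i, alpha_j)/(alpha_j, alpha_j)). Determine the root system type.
The matrix has rank 5 with 2's on the diagonal. Reading the off-diagonal entries as Dynkin edges (a single edge where a_ij = a_ji = -1; a double or triple edge where a_ij * a_ji = 2 or 3), the diagram is a chain of 3 nodes with a fork of two nodes at one end (D_5). One simple-root ordering that puts it in standard form is (alpha_4, alpha_2, alpha_5, alpha_1, alpha_3). So the algebra is type D_5, i.e. so(10).

type D_5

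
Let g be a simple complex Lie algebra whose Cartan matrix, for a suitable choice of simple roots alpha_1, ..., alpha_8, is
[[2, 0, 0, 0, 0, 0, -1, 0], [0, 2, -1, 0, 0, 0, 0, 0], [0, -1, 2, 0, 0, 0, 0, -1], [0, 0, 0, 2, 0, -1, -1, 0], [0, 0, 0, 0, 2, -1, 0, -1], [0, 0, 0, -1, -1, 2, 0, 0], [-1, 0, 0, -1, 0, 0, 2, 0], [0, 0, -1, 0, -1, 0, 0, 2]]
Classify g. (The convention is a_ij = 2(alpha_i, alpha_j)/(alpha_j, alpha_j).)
The matrix has rank 8 with 2's on the diagonal. Reading the off-diagonal entries as Dynkin edges (a single edge where a_ij = a_ji = -1; a double or triple edge where a_ij * a_ji = 2 or 3), the diagram is a chain of 8 nodes with single edges (A_8). One simple-root ordering that puts it in standard form is (alpha_1, alpha_7, alpha_4, alpha_6, alpha_5, alpha_8, alpha_3, alpha_2). So the algebra is type A_8, i.e. sl(9).

A8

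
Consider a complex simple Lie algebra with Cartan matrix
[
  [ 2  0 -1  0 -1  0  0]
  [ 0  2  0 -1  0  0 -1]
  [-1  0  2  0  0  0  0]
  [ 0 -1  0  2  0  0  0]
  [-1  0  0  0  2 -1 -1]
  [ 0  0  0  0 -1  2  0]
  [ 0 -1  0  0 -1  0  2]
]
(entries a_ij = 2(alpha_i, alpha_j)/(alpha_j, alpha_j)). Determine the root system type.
E7

The matrix has rank 7 with 2's on the diagonal. Reading the off-diagonal entries as Dynkin edges (a single edge where a_ij = a_ji = -1; a double or triple edge where a_ij * a_ji = 2 or 3), the diagram is a chain of 6 nodes with one extra node attached to the third node from one end (E_7). One simple-root ordering that puts it in standard form is (alpha_3, alpha_6, alpha_1, alpha_5, alpha_7, alpha_2, alpha_4). So the algebra is type E_7.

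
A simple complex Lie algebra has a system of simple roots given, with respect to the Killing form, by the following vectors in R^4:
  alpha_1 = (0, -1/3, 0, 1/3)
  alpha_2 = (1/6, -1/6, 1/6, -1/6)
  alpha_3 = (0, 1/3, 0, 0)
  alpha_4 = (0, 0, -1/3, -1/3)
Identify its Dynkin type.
F_4

Compute the Cartan integers a_ij = 2(alpha_i, alpha_j)/(alpha_j, alpha_j); the resulting 4x4 Cartan matrix is
[[2, 0, -2, -1], [0, 2, -1, 0], [-1, -1, 2, 0], [-1, 0, 0, 2]].
The roots have two lengths (squared-length ratio 2:1); the short ones are alpha_{2,3}. The associated Dynkin diagram is a chain of 4 nodes with a double edge between the middle two (F_4), so the type is F_4.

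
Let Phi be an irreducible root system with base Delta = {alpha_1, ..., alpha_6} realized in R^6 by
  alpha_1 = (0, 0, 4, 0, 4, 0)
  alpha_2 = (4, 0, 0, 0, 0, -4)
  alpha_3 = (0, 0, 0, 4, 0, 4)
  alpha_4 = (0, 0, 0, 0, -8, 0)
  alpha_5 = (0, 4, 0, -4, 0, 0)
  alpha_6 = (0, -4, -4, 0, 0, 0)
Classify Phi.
C_6

Compute the Cartan integers a_ij = 2(alpha_i, alpha_j)/(alpha_j, alpha_j); the resulting 6x6 Cartan matrix is
[[2, 0, 0, -1, 0, -1], [0, 2, -1, 0, 0, 0], [0, -1, 2, 0, -1, 0], [-2, 0, 0, 2, 0, 0], [0, 0, -1, 0, 2, -1], [-1, 0, 0, 0, -1, 2]].
The roots have two lengths (squared-length ratio 2:1); the short ones are alpha_{1,2,3,5,6}. The associated Dynkin diagram is a chain of 6 nodes with a double edge at one end; the terminal node there is the unique long simple root (C_6), so the type is C_6 (the algebra sp(12)).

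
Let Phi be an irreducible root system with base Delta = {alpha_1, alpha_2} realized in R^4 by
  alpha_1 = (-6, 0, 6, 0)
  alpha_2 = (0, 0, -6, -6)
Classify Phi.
Compute the Cartan integers a_ij = 2(alpha_i, alpha_j)/(alpha_j, alpha_j); the resulting 2x2 Cartan matrix is
[[2, -1], [-1, 2]].
All simple roots have the same length, so the diagram is simply laced. The associated Dynkin diagram is a chain of 2 nodes with single edges (A_2), so the type is A_2 (the algebra sl(3)).

type A_2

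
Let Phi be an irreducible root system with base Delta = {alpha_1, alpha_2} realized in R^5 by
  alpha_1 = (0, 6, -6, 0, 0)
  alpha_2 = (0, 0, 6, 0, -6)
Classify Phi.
Compute the Cartan integers a_ij = 2(alpha_i, alpha_j)/(alpha_j, alpha_j); the resulting 2x2 Cartan matrix is
[[2, -1], [-1, 2]].
All simple roots have the same length, so the diagram is simply laced. The associated Dynkin diagram is a chain of 2 nodes with single edges (A_2), so the type is A_2 (the algebra sl(3)).

A_2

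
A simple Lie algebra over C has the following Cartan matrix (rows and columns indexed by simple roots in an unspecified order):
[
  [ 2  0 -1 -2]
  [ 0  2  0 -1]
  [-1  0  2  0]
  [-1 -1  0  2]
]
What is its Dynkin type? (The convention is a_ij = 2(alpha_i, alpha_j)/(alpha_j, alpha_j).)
type F_4

The matrix has rank 4 with 2's on the diagonal. Reading the off-diagonal entries as Dynkin edges (a single edge where a_ij = a_ji = -1; a double or triple edge where a_ij * a_ji = 2 or 3), the diagram is a chain of 4 nodes with a double edge between the middle two (F_4). One simple-root ordering that puts it in standard form is (alpha_3, alpha_1, alpha_4, alpha_2). So the algebra is type F_4.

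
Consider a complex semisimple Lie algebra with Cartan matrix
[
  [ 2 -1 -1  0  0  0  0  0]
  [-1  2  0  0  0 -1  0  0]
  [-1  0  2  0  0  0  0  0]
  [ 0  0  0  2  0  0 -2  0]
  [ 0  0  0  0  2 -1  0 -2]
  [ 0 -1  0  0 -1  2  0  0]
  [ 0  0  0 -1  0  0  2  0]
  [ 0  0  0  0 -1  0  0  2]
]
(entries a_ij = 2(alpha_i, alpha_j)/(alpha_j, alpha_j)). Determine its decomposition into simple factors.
The diagram associated to this matrix has two connected components: the simple roots {alpha_4, alpha_7} form a chain of 2 nodes with a double edge at one end; the terminal node there is the unique short simple root (B_2), and {alpha_1, alpha_2, alpha_3, alpha_5, alpha_6, alpha_8} form a chain of 6 nodes with a double edge at one end; the terminal node there is the unique short simple root (B_6). A semisimple Lie algebra decomposes uniquely as the direct sum of simple ideals, one per connected component of its Dynkin diagram, so g ≅ B_2 ⊕ B_6 (dimension 10 + 78 = 88).

type B_2 ⊕ type B_6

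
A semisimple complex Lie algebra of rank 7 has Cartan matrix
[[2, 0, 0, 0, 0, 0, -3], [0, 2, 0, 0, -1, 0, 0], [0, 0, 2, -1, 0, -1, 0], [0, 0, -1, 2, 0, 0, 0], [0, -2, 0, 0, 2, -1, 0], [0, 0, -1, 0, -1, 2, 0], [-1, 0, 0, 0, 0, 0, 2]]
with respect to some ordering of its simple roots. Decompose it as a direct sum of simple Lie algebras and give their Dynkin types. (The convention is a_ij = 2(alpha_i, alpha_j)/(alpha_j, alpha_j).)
B_5 ⊕ G_2

The diagram associated to this matrix has two connected components: the simple roots {alpha_2, alpha_3, alpha_4, alpha_5, alpha_6} form a chain of 5 nodes with a double edge at one end; the terminal node there is the unique short simple root (B_5), and {alpha_1, alpha_7} form two nodes joined by a triple edge (G_2). A semisimple Lie algebra decomposes uniquely as the direct sum of simple ideals, one per connected component of its Dynkin diagram, so g ≅ B_5 ⊕ G_2 (dimension 55 + 14 = 69).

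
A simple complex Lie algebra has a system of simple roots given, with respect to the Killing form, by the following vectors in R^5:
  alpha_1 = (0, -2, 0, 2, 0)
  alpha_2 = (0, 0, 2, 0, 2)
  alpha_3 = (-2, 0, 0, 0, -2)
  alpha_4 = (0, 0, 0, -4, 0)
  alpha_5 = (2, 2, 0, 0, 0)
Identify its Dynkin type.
Compute the Cartan integers a_ij = 2(alpha_i, alpha_j)/(alpha_j, alpha_j); the resulting 5x5 Cartan matrix is
[[2, 0, 0, -1, -1], [0, 2, -1, 0, 0], [0, -1, 2, 0, -1], [-2, 0, 0, 2, 0], [-1, 0, -1, 0, 2]].
The roots have two lengths (squared-length ratio 2:1); the short ones are alpha_{1,2,3,5}. The associated Dynkin diagram is a chain of 5 nodes with a double edge at one end; the terminal node there is the unique long simple root (C_5), so the type is C_5 (the algebra sp(10)).

type C_5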